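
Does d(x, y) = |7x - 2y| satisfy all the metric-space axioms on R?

No. d fails symmetry: d(3, 6) = |7·3 - 2·6| = |9| = 9, but d(6, 3) = |7·6 - 2·3| = |36| = 36. Since 9 ≠ 36, d(x,y) ≠ d(y,x) in general.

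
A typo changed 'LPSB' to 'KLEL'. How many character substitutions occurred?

Differing positions: 1, 2, 3, 4. Hamming distance = 4.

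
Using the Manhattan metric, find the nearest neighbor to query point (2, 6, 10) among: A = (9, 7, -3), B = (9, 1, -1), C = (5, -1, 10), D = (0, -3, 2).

Distances: d(A) = 21, d(B) = 23, d(C) = 10, d(D) = 19. Nearest: C = (5, -1, 10) with distance 10.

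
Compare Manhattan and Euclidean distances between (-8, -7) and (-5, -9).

L1 = |-8 - (-5)| + |-7 - (-9)| = 3 + 2 = 5
L2 = √(3² + 2²) = √13 ≈ 3.6056
L1 ≥ L2 always (equality iff movement is along one axis); L1 > L2 here.
Ratio L1/L2 = 5/√13 ≈ 1.3868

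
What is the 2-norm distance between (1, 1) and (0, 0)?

(Σ|x_i - y_i|^2)^(1/2) = (|1 - 0|^2 + |1 - 0|^2)^(1/2)
= (1^2 + 1^2)^(1/2) = (1 + 1)^(1/2) = (2)^(1/2) ≈ 1.4142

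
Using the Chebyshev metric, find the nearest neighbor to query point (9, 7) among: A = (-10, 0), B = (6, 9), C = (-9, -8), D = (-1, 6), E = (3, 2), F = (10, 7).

Distances: d(A) = 19, d(B) = 3, d(C) = 18, d(D) = 10, d(E) = 6, d(F) = 1. Nearest: F = (10, 7) with distance 1.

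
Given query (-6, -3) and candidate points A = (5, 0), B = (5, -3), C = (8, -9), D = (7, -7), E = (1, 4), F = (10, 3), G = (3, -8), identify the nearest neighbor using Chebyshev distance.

Distances: d(A) = 11, d(B) = 11, d(C) = 14, d(D) = 13, d(E) = 7, d(F) = 16, d(G) = 9. Nearest: E = (1, 4) with distance 7.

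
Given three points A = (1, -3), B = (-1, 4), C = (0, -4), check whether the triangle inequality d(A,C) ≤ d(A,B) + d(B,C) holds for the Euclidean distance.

d(A,B) = √(2² + 7²) = √53 ≈ 7.2801, d(B,C) = √(1² + 8²) = √65 ≈ 8.0623, d(A,C) = √(1² + 1²) = √2 ≈ 1.4142.
d(A,C) ≈ 1.4142 ≤ 7.2801 + 8.0623 = 15.3424. Triangle inequality is satisfied.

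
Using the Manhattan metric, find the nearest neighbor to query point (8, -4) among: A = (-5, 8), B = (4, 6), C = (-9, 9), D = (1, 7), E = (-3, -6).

Distances: d(A) = 25, d(B) = 14, d(C) = 30, d(D) = 18, d(E) = 13. Nearest: E = (-3, -6) with distance 13.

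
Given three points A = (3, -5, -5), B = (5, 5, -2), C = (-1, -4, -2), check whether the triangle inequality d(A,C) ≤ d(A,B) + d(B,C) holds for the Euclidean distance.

d(A,B) = √(2² + 10² + 3²) = √113 ≈ 10.6301, d(B,C) = √(6² + 9² + 0²) = √117 ≈ 10.8167, d(A,C) = √(4² + 1² + 3²) = √26 ≈ 5.099.
d(A,C) ≈ 5.099 ≤ 10.6301 + 10.8167 = 21.4468. Triangle inequality is satisfied.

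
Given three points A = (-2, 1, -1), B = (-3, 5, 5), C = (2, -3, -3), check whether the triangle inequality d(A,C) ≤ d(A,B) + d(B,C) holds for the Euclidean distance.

d(A,B) = √(1² + 4² + 6²) = √53 ≈ 7.2801, d(B,C) = √(5² + 8² + 8²) = √153 ≈ 12.3693, d(A,C) = √(4² + 4² + 2²) = √36 = 6.
d(A,C) = 6 ≤ 7.2801 + 12.3693 = 19.6494. Triangle inequality is satisfied.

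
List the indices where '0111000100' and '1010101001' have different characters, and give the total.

Differing positions: 1, 2, 4, 5, 7, 8, 10. Hamming distance = 7.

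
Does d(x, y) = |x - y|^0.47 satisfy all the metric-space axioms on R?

Yes. With 0 < p = 0.47 ≤ 1, d(x,y) = |x-y|^0.47 is a metric on R. Non-negativity and symmetry are immediate; |x-y|^0.47 = 0 ⟺ |x-y| = 0 ⟺ x = y. For the triangle inequality, the function t ↦ t^0.47 is subadditive on [0,∞) when p ≤ 1, so |x-z|^0.47 ≤ (|x-y| + |y-z|)^0.47 ≤ |x-y|^0.47 + |y-z|^0.47.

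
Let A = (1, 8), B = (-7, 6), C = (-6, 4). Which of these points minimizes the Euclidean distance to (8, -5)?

Distances: d(A) ≈ 14.7648, d(B) ≈ 18.6011, d(C) ≈ 16.6433. Nearest: A = (1, 8) with distance 14.7648.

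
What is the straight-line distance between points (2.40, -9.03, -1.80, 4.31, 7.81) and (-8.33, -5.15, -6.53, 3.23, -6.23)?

√(Σ(x_i - y_i)²) = √((2.4 - (-8.33))² + (-9.03 - (-5.15))² + (-1.8 - (-6.53))² + (4.31 - 3.23)² + (7.81 - (-6.23))²)
= √(10.73² + (-3.88)² + 4.73² + 1.08² + 14.04²) = √(115.1329 + 15.0544 + 22.3729 + 1.1664 + 197.1216) = √350.8482 ≈ 18.7309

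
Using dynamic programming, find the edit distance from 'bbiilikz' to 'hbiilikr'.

Let D[i][j] be the edit distance between the first i characters of 'bbiilikz' and the first j characters of 'hbiilikr', with D[i][0] = i, D[0][j] = j, and D[i][j] = D[i-1][j-1] if the characters match, else 1 + min(D[i-1][j], D[i][j-1], D[i-1][j-1]). Filling the table (rows: prefixes of 'bbiilikz', columns: prefixes of 'hbiilikr'):
     ε  h  b  i  i  l  i  k  r
  ε  0  1  2  3  4  5  6  7  8
  b  1  1  1  2  3  4  5  6  7
  b  2  2  1  2  3  4  5  6  7
  i  3  3  2  1  2  3  4  5  6
  i  4  4  3  2  1  2  3  4  5
  l  5  5  4  3  2  1  2  3  4
  i  6  6  5  4  3  2  1  2  3
  k  7  7  6  5  4  3  2  1  2
  z  8  8  7  6  5  4  3  2  2
The bottom-right entry gives D[8][8] = 2, so no sequence of fewer than 2 edits works. Backtracking through the table gives one optimal edit sequence (2 edits):
  bbiilikz → hbiilikz (sub b→h @1)
  hbiilikz → hbiilikr (sub z→r @8)
Edit distance = 2.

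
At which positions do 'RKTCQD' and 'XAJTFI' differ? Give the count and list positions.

Differing positions: 1, 2, 3, 4, 5, 6. Hamming distance = 6.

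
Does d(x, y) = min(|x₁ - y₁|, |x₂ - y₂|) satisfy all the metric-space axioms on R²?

No. d fails identity of indiscernibles: take x = (5, 0) and y = (5, 8). Then d(x,y) = min(|5 - 5|, |0 - 8|) = min(0, 8) = 0, yet x ≠ y.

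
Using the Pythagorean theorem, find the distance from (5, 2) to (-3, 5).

√(Σ(x_i - y_i)²) = √((5 - (-3))² + (2 - 5)²)
= √(8² + (-3)²) = √(64 + 9) = √73 ≈ 8.544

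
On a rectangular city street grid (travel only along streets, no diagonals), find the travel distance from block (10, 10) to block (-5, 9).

Σ|x_i - y_i| = |10 - (-5)| + |10 - 9| = 15 + 1 = 16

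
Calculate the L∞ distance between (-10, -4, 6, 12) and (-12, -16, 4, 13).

max(|x_i - y_i|) = max(|-10 - (-12)|, |-4 - (-16)|, |6 - 4|, |12 - 13|) = max(2, 12, 2, 1) = 12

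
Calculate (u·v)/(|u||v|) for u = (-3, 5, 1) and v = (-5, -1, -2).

With u = (-3, 5, 1), v = (-5, -1, -2):
u·v = (-3)·(-5) + 5·(-1) + 1·(-2) = 15 + (-5) + (-2) = 8.
|u| = √((-3)² + 5² + 1²) = √35, |v| = √((-5)² + (-1)² + (-2)²) = √30, so |u||v| = √(35·30) = √1050.
cos θ = (u·v)/(|u||v|) = 8/√1050 ≈ 0.2469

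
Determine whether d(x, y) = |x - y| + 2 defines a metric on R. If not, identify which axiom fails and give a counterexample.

No. d fails identity of indiscernibles (specifically d(x,x) = 0): d(-5, -5) = |-5 - (-5)| + 2 = 0 + 2 = 2 ≠ 0.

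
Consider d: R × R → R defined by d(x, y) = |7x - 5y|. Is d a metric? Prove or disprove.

No. d fails symmetry: d(9, 5) = |7·9 - 5·5| = |38| = 38, but d(5, 9) = |7·5 - 5·9| = |-10| = 10. Since 38 ≠ 10, d(x,y) ≠ d(y,x) in general.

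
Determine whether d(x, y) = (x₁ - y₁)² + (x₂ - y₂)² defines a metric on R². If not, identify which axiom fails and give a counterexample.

No. The squared Euclidean distance fails the triangle inequality. Counterexample: x = (0, 0), y = (1, 4), z = (2, 8). d(x,z) = 2² + 8² = 68, but d(x,y) + d(y,z) = (1² + 4²) + (1² + 4²) = 17 + 17 = 34. Since 68 > 34, the triangle inequality is violated. (Note: √d, the ordinary Euclidean distance, IS a metric.)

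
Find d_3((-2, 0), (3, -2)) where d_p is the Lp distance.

(Σ|x_i - y_i|^3)^(1/3) = (|-2 - 3|^3 + |0 - (-2)|^3)^(1/3)
= (5^3 + 2^3)^(1/3) = (125 + 8)^(1/3) = (133)^(1/3) ≈ 5.1045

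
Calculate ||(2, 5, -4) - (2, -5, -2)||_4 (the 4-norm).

(Σ|x_i - y_i|^4)^(1/4) = (|2 - 2|^4 + |5 - (-5)|^4 + |-4 - (-2)|^4)^(1/4)
= (0^4 + 10^4 + 2^4)^(1/4) = (0 + 10000 + 16)^(1/4) = (10016)^(1/4) ≈ 10.004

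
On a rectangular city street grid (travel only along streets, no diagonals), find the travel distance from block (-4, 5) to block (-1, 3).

Σ|x_i - y_i| = |-4 - (-1)| + |5 - 3| = 3 + 2 = 5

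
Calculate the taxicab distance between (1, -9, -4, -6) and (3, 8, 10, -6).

Σ|x_i - y_i| = |1 - 3| + |-9 - 8| + |-4 - 10| + |-6 - (-6)| = 2 + 17 + 14 + 0 = 33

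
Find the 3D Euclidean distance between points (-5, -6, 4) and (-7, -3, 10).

√(Σ(x_i - y_i)²) = √((-5 - (-7))² + (-6 - (-3))² + (4 - 10)²)
= √(2² + (-3)² + (-6)²) = √(4 + 9 + 36) = √49 = 7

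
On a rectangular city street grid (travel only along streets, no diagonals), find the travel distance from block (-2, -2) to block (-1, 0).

Σ|x_i - y_i| = |-2 - (-1)| + |-2 - 0| = 1 + 2 = 3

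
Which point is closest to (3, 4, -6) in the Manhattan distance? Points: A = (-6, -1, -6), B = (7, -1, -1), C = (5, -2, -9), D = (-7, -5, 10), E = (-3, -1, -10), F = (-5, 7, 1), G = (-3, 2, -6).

Distances: d(A) = 14, d(B) = 14, d(C) = 11, d(D) = 35, d(E) = 15, d(F) = 18, d(G) = 8. Nearest: G = (-3, 2, -6) with distance 8.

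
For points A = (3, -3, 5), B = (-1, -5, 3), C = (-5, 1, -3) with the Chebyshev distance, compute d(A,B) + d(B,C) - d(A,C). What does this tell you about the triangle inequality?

d(A,B) = max(4, 2, 2) = 4, d(B,C) = max(4, 6, 6) = 6, d(A,C) = max(8, 4, 8) = 8.
d(A,B) + d(B,C) - d(A,C) = 4 + 6 - 8 = 10 - 8 = 2. This is ≥ 0, so the triangle inequality holds for these points.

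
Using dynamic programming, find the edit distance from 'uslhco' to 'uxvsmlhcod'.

Let D[i][j] be the edit distance between the first i characters of 'uslhco' and the first j characters of 'uxvsmlhcod', with D[i][0] = i, D[0][j] = j, and D[i][j] = D[i-1][j-1] if the characters match, else 1 + min(D[i-1][j], D[i][j-1], D[i-1][j-1]). Filling the table (rows: prefixes of 'uslhco', columns: prefixes of 'uxvsmlhcod'):
     ε  u  x  v  s  m  l  h  c  o  d
  ε  0  1  2  3  4  5  6  7  8  9 10
  u  1  0  1  2  3  4  5  6  7  8  9
  s  2  1  1  2  2  3  4  5  6  7  8
  l  3  2  2  2  3  3  3  4  5  6  7
  h  4  3  3  3  3  4  4  3  4  5  6
  c  5  4  4  4  4  4  5  4  3  4  5
  o  6  5  5  5  5  5  5  5  4  3  4
The bottom-right entry gives D[6][10] = 4, so no sequence of fewer than 4 edits works. Backtracking through the table gives one optimal edit sequence (4 edits):
  uslhco → uxslhco (ins x @2)
  uxslhco → uxvslhco (ins v @3)
  uxvslhco → uxvsmlhco (ins m @5)
  uxvsmlhco → uxvsmlhcod (ins d @10)
Edit distance = 4.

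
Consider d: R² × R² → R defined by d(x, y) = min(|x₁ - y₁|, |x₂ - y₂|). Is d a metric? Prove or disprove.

No. d fails identity of indiscernibles: take x = (-4, 0) and y = (-4, 6). Then d(x,y) = min(|-4 - (-4)|, |0 - 6|) = min(0, 6) = 0, yet x ≠ y.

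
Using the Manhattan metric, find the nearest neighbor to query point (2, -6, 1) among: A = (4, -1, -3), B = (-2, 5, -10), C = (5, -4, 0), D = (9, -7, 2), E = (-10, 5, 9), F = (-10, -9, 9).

Distances: d(A) = 11, d(B) = 26, d(C) = 6, d(D) = 9, d(E) = 31, d(F) = 23. Nearest: C = (5, -4, 0) with distance 6.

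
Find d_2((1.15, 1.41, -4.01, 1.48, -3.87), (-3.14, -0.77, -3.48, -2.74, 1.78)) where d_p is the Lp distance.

(Σ|x_i - y_i|^2)^(1/2) = (|1.15 - (-3.14)|^2 + |1.41 - (-0.77)|^2 + |-4.01 - (-3.48)|^2 + |1.48 - (-2.74)|^2 + |-3.87 - 1.78|^2)^(1/2)
= (4.29^2 + 2.18^2 + 0.53^2 + 4.22^2 + 5.65^2)^(1/2) = (18.4041 + 4.7524 + 0.2809 + 17.8084 + 31.9225)^(1/2) = (73.1683)^(1/2) ≈ 8.5538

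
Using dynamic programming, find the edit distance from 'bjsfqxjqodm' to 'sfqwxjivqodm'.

Let D[i][j] be the edit distance between the first i characters of 'bjsfqxjqodm' and the first j characters of 'sfqwxjivqodm', with D[i][0] = i, D[0][j] = j, and D[i][j] = D[i-1][j-1] if the characters match, else 1 + min(D[i-1][j], D[i][j-1], D[i-1][j-1]). Filling the table (rows: prefixes of 'bjsfqxjqodm', columns: prefixes of 'sfqwxjivqodm'):
     ε  s  f  q  w  x  j  i  v  q  o  d  m
  ε  0  1  2  3  4  5  6  7  8  9 10 11 12
  b  1  1  2  3  4  5  6  7  8  9 10 11 12
  j  2  2  2  3  4  5  5  6  7  8  9 10 11
  s  3  2  3  3  4  5  6  6  7  8  9 10 11
  f  4  3  2  3  4  5  6  7  7  8  9 10 11
  q  5  4  3  2  3  4  5  6  7  7  8  9 10
  x  6  5  4  3  3  3  4  5  6  7  8  9 10
  j  7  6  5  4  4  4  3  4  5  6  7  8  9
  q  8  7  6  5  5  5  4  4  5  5  6  7  8
  o  9  8  7  6  6  6  5  5  5  6  5  6  7
  d 10  9  8  7  7  7  6  6  6  6  6  5  6
  m 11 10  9  8  8  8  7  7  7  7  7  6  5
The bottom-right entry gives D[11][12] = 5, so no sequence of fewer than 5 edits works. Backtracking through the table gives one optimal edit sequence (5 edits):
  bjsfqxjqodm → jsfqxjqodm (del b @1)
  jsfqxjqodm → sfqxjqodm (del j @1)
  sfqxjqodm → sfqwxjqodm (ins w @4)
  sfqwxjqodm → sfqwxjiqodm (ins i @7)
  sfqwxjiqodm → sfqwxjivqodm (ins v @8)
Edit distance = 5.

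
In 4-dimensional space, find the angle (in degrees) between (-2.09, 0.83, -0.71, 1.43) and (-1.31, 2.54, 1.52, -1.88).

With u = (-2.09, 0.83, -0.71, 1.43), v = (-1.31, 2.54, 1.52, -1.88):
u·v = (-2.09)·(-1.31) + 0.83·2.54 + (-0.71)·1.52 + 1.43·(-1.88) = 2.7379 + 2.1082 + (-1.0792) + (-2.6884) = 1.0785.
|u| = √((-2.09)² + 0.83² + (-0.71)² + 1.43²) = √(4.3681 + 0.6889 + 0.5041 + 2.0449) = √7.606, |v| = √((-1.31)² + 2.54² + 1.52² + (-1.88)²) = √(1.7161 + 6.4516 + 2.3104 + 3.5344) = √14.0125.
cos θ = (u·v)/(|u||v|) = 1.0785/(√7.606·√14.0125) ≈ 0.104468
θ = arccos(0.104468) ≈ 84°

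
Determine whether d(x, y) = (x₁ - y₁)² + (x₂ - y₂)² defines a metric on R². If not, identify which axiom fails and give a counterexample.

No. The squared Euclidean distance fails the triangle inequality. Counterexample: x = (0, 0), y = (1, 4), z = (2, 8). d(x,z) = 2² + 8² = 68, but d(x,y) + d(y,z) = (1² + 4²) + (1² + 4²) = 17 + 17 = 34. Since 68 > 34, the triangle inequality is violated. (Note: √d, the ordinary Euclidean distance, IS a metric.)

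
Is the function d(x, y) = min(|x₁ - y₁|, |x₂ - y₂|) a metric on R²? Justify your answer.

No. d fails identity of indiscernibles: take x = (-4, 0) and y = (-4, 1). Then d(x,y) = min(|-4 - (-4)|, |0 - 1|) = min(0, 1) = 0, yet x ≠ y.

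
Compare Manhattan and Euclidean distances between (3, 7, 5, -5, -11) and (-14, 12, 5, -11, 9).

L1 = |3 - (-14)| + |7 - 12| + |5 - 5| + |-5 - (-11)| + |-11 - 9| = 17 + 5 + 0 + 6 + 20 = 48
L2 = √(17² + 5² + 0² + 6² + 20²) = √750 ≈ 27.3861
L1 ≥ L2 always (equality iff movement is along one axis); L1 > L2 here.
Ratio L1/L2 = 48/√750 ≈ 1.7527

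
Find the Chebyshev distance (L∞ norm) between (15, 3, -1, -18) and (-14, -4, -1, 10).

max(|x_i - y_i|) = max(|15 - (-14)|, |3 - (-4)|, |-1 - (-1)|, |-18 - 10|) = max(29, 7, 0, 28) = 29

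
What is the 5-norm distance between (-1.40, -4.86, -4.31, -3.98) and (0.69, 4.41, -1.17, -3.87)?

(Σ|x_i - y_i|^5)^(1/5) = (|-1.4 - 0.69|^5 + |-4.86 - 4.41|^5 + |-4.31 - (-1.17)|^5 + |-3.98 - (-3.87)|^5)^(1/5)
= (2.09^5 + 9.27^5 + 3.14^5 + 0.11^5)^(1/5) ≈ (39.8778 + 68453.9748 + 305.2448 + 0)^(1/5) = (68799.0974)^(1/5) ≈ 9.2793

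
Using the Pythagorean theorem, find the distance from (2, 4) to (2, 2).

√(Σ(x_i - y_i)²) = √((2 - 2)² + (4 - 2)²)
= √(0² + 2²) = √(0 + 4) = √4 = 2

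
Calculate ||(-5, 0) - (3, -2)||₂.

√(Σ(x_i - y_i)²) = √((-5 - 3)² + (0 - (-2))²)
= √((-8)² + 2²) = √(64 + 4) = √68 ≈ 8.2462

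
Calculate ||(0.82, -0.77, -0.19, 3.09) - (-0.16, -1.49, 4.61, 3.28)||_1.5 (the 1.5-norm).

(Σ|x_i - y_i|^1.5)^(1/1.5) = (|0.82 - (-0.16)|^1.5 + |-0.77 - (-1.49)|^1.5 + |-0.19 - 4.61|^1.5 + |3.09 - 3.28|^1.5)^(1/1.5)
= (0.98^1.5 + 0.72^1.5 + 4.8^1.5 + 0.19^1.5)^(1/1.5) ≈ (0.9702 + 0.6109 + 10.5163 + 0.0828)^(1/1.5) = (12.1802)^(1/1.5) ≈ 5.2938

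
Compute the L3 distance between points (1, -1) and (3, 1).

(Σ|x_i - y_i|^3)^(1/3) = (|1 - 3|^3 + |-1 - 1|^3)^(1/3)
= (2^3 + 2^3)^(1/3) = (8 + 8)^(1/3) = (16)^(1/3) ≈ 2.5198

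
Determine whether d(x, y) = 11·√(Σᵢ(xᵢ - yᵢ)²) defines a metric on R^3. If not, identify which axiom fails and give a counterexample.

Yes. The L2 (Euclidean) norm induces a metric on R^3, and multiplying a metric by a positive constant 11 > 0 preserves all four axioms: non-negativity (11·||x-y|| ≥ 0), identity (11·||x-y|| = 0 ⟺ ||x-y|| = 0 ⟺ x = y), symmetry (||x-y|| = ||y-x||), and the triangle inequality (11·||x-z|| ≤ 11·||x-y|| + 11·||y-z||). So d is a metric.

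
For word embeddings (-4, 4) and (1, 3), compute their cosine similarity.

With u = (-4, 4), v = (1, 3):
u·v = (-4)·1 + 4·3 = (-4) + 12 = 8.
|u| = √((-4)² + 4²) = √32, |v| = √(1² + 3²) = √10, so |u||v| = √(32·10) = √320.
cos θ = (u·v)/(|u||v|) = 8/√320 ≈ 0.4472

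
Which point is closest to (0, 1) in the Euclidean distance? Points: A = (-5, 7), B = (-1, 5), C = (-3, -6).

Distances: d(A) ≈ 7.8102, d(B) ≈ 4.1231, d(C) ≈ 7.6158. Nearest: B = (-1, 5) with distance 4.1231.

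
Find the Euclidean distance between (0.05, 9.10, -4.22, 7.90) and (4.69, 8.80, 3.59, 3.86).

√(Σ(x_i - y_i)²) = √((0.05 - 4.69)² + (9.1 - 8.8)² + (-4.22 - 3.59)² + (7.9 - 3.86)²)
= √((-4.64)² + 0.3² + (-7.81)² + 4.04²) = √(21.5296 + 0.09 + 60.9961 + 16.3216) = √98.9373 ≈ 9.9467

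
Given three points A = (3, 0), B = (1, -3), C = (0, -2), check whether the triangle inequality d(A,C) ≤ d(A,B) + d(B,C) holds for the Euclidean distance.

d(A,B) = √(2² + 3²) = √13 ≈ 3.6056, d(B,C) = √(1² + 1²) = √2 ≈ 1.4142, d(A,C) = √(3² + 2²) = √13 ≈ 3.6056.
d(A,C) ≈ 3.6056 ≤ 3.6056 + 1.4142 = 5.0198. Triangle inequality is satisfied.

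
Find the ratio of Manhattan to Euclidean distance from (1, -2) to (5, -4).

L1 = |1 - 5| + |-2 - (-4)| = 4 + 2 = 6
L2 = √(4² + 2²) = √20 ≈ 4.4721
L1 ≥ L2 always (equality iff movement is along one axis); L1 > L2 here.
Ratio L1/L2 = 6/√20 ≈ 1.3416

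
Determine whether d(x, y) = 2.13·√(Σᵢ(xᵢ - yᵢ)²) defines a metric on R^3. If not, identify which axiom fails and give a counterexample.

Yes. The L2 (Euclidean) norm induces a metric on R^3, and multiplying a metric by a positive constant 2.13 > 0 preserves all four axioms: non-negativity (2.13·||x-y|| ≥ 0), identity (2.13·||x-y|| = 0 ⟺ ||x-y|| = 0 ⟺ x = y), symmetry (||x-y|| = ||y-x||), and the triangle inequality (2.13·||x-z|| ≤ 2.13·||x-y|| + 2.13·||y-z||). So d is a metric.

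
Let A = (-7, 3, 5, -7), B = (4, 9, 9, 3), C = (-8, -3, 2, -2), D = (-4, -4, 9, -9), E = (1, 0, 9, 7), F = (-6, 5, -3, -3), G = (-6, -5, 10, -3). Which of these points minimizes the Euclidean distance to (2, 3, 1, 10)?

Distances: d(A) ≈ 19.6469, d(B) ≈ 12.3693, d(C) ≈ 16.7631, d(D) ≈ 22.5832, d(E) ≈ 9.1104, d(F) ≈ 15.906, d(G) ≈ 19.4422. Nearest: E = (1, 0, 9, 7) with distance 9.1104.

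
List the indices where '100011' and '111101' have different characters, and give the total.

Differing positions: 2, 3, 4, 5. Hamming distance = 4.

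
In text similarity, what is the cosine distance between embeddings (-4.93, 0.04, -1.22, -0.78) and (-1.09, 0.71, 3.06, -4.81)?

With u = (-4.93, 0.04, -1.22, -0.78), v = (-1.09, 0.71, 3.06, -4.81):
u·v = (-4.93)·(-1.09) + 0.04·0.71 + (-1.22)·3.06 + (-0.78)·(-4.81) = 5.3737 + 0.0284 + (-3.7332) + 3.7518 = 5.4207.
|u| = √((-4.93)² + 0.04² + (-1.22)² + (-0.78)²) = √(24.3049 + 0.0016 + 1.4884 + 0.6084) = √26.4033, |v| = √((-1.09)² + 0.71² + 3.06² + (-4.81)²) = √(1.1881 + 0.5041 + 9.3636 + 23.1361) = √34.1919.
cos θ = (u·v)/(|u||v|) = 5.4207/(√26.4033·√34.1919) ≈ 0.1804
Cosine distance = 1 - cos θ ≈ 1 - 0.1804 = 0.8196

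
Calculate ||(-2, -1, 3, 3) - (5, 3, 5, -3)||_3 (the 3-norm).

(Σ|x_i - y_i|^3)^(1/3) = (|-2 - 5|^3 + |-1 - 3|^3 + |3 - 5|^3 + |3 - (-3)|^3)^(1/3)
= (7^3 + 4^3 + 2^3 + 6^3)^(1/3) = (343 + 64 + 8 + 216)^(1/3) = (631)^(1/3) ≈ 8.5772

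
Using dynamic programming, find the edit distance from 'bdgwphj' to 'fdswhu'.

Let D[i][j] be the edit distance between the first i characters of 'bdgwphj' and the first j characters of 'fdswhu', with D[i][0] = i, D[0][j] = j, and D[i][j] = D[i-1][j-1] if the characters match, else 1 + min(D[i-1][j], D[i][j-1], D[i-1][j-1]). Filling the table (rows: prefixes of 'bdgwphj', columns: prefixes of 'fdswhu'):
     ε  f  d  s  w  h  u
  ε  0  1  2  3  4  5  6
  b  1  1  2  3  4  5  6
  d  2  2  1  2  3  4  5
  g  3  3  2  2  3  4  5
  w  4  4  3  3  2  3  4
  p  5  5  4  4  3  3  4
  h  6  6  5  5  4  3  4
  j  7  7  6  6  5  4  4
The bottom-right entry gives D[7][6] = 4, so no sequence of fewer than 4 edits works. Backtracking through the table gives one optimal edit sequence (4 edits):
  bdgwphj → fdgwphj (sub b→f @1)
  fdgwphj → fdswphj (sub g→s @3)
  fdswphj → fdswhj (del p @5)
  fdswhj → fdswhu (sub j→u @6)
Edit distance = 4.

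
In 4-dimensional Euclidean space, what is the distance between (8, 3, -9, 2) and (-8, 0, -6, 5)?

√(Σ(x_i - y_i)²) = √((8 - (-8))² + (3 - 0)² + (-9 - (-6))² + (2 - 5)²)
= √(16² + 3² + (-3)² + (-3)²) = √(256 + 9 + 9 + 9) = √283 ≈ 16.8226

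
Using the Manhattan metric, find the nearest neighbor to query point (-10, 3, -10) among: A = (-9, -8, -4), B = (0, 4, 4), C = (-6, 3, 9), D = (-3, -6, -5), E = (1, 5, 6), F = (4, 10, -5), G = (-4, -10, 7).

Distances: d(A) = 18, d(B) = 25, d(C) = 23, d(D) = 21, d(E) = 29, d(F) = 26, d(G) = 36. Nearest: A = (-9, -8, -4) with distance 18.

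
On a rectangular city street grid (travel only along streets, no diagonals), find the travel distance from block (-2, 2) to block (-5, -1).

Σ|x_i - y_i| = |-2 - (-5)| + |2 - (-1)| = 3 + 3 = 6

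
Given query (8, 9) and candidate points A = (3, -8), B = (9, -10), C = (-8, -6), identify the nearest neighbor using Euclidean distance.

Distances: d(A) ≈ 17.72, d(B) ≈ 19.0263, d(C) ≈ 21.9317. Nearest: A = (3, -8) with distance 17.72.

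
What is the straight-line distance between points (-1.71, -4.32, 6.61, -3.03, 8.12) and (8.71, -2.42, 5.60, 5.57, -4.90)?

√(Σ(x_i - y_i)²) = √((-1.71 - 8.71)² + (-4.32 - (-2.42))² + (6.61 - 5.6)² + (-3.03 - 5.57)² + (8.12 - (-4.9))²)
= √((-10.42)² + (-1.9)² + 1.01² + (-8.6)² + 13.02²) = √(108.5764 + 3.61 + 1.0201 + 73.96 + 169.5204) = √356.6869 ≈ 18.8862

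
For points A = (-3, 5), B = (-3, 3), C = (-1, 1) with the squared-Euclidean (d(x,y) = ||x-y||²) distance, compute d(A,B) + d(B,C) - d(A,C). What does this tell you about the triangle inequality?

d(A,B) = 0² + 2² = 4, d(B,C) = 2² + 2² = 8, d(A,C) = 2² + 4² = 20.
d(A,B) + d(B,C) - d(A,C) = 4 + 8 - 20 = 12 - 20 = -8. This is < 0, so the triangle inequality FAILS for these points (squared-Euclidean is not a metric).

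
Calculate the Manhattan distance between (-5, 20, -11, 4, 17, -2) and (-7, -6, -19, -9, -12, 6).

Σ|x_i - y_i| = |-5 - (-7)| + |20 - (-6)| + |-11 - (-19)| + |4 - (-9)| + |17 - (-12)| + |-2 - 6| = 2 + 26 + 8 + 13 + 29 + 8 = 86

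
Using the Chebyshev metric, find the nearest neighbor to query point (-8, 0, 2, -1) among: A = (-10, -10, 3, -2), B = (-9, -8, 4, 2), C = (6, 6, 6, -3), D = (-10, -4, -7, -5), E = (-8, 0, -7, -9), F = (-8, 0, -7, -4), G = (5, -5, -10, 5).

Distances: d(A) = 10, d(B) = 8, d(C) = 14, d(D) = 9, d(E) = 9, d(F) = 9, d(G) = 13. Nearest: B = (-9, -8, 4, 2) with distance 8.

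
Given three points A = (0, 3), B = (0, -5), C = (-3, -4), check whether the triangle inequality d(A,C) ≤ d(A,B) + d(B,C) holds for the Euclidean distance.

d(A,B) = √(0² + 8²) = √64 = 8, d(B,C) = √(3² + 1²) = √10 ≈ 3.1623, d(A,C) = √(3² + 7²) = √58 ≈ 7.6158.
d(A,C) ≈ 7.6158 ≤ 8 + 3.1623 = 11.1623. Triangle inequality is satisfied.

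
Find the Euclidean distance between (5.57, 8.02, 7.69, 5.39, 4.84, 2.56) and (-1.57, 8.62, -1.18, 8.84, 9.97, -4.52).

√(Σ(x_i - y_i)²) = √((5.57 - (-1.57))² + (8.02 - 8.62)² + (7.69 - (-1.18))² + (5.39 - 8.84)² + (4.84 - 9.97)² + (2.56 - (-4.52))²)
= √(7.14² + (-0.6)² + 8.87² + (-3.45)² + (-5.13)² + 7.08²) = √(50.9796 + 0.36 + 78.6769 + 11.9025 + 26.3169 + 50.1264) = √218.3623 ≈ 14.7771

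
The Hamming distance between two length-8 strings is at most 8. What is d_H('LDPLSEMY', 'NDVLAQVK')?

Differing positions: 1, 3, 5, 6, 7, 8. Hamming distance = 6. The maximum possible Hamming distance for length-8 strings is 8, so d_H/8 = 6/8 = 0.75.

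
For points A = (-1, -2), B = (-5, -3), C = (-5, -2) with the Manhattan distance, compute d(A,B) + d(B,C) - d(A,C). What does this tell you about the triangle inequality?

d(A,B) = 4 + 1 = 5, d(B,C) = 0 + 1 = 1, d(A,C) = 4 + 0 = 4.
d(A,B) + d(B,C) - d(A,C) = 5 + 1 - 4 = 6 - 4 = 2. This is ≥ 0, so the triangle inequality holds for these points.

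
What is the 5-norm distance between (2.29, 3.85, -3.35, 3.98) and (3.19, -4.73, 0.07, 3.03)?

(Σ|x_i - y_i|^5)^(1/5) = (|2.29 - 3.19|^5 + |3.85 - (-4.73)|^5 + |-3.35 - 0.07|^5 + |3.98 - 3.03|^5)^(1/5)
= (0.9^5 + 8.58^5 + 3.42^5 + 0.95^5)^(1/5) ≈ (0.5905 + 46498.2319 + 467.8757 + 0.7738)^(1/5) = (46967.4719)^(1/5) ≈ 8.5972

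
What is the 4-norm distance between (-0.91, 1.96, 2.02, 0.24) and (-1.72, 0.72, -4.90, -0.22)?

(Σ|x_i - y_i|^4)^(1/4) = (|-0.91 - (-1.72)|^4 + |1.96 - 0.72|^4 + |2.02 - (-4.9)|^4 + |0.24 - (-0.22)|^4)^(1/4)
= (0.81^4 + 1.24^4 + 6.92^4 + 0.46^4)^(1/4) ≈ (0.4305 + 2.3642 + 2293.1073 + 0.0448)^(1/4) = (2295.9468)^(1/4) ≈ 6.9221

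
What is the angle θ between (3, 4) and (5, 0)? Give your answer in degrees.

With u = (3, 4), v = (5, 0):
u·v = 3·5 + 4·0 = 15 + 0 = 15.
|u| = √(3² + 4²) = √25, |v| = √(5² + 0²) = √25, so |u||v| = √(25·25) = √625 = 25.
cos θ = (u·v)/(|u||v|) = 15/25 = 0.6
θ = arccos(0.6) ≈ 53.13°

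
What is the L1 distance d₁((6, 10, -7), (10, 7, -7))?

Σ|x_i - y_i| = |6 - 10| + |10 - 7| + |-7 - (-7)| = 4 + 3 + 0 = 7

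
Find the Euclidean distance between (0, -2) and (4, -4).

√(Σ(x_i - y_i)²) = √((0 - 4)² + (-2 - (-4))²)
= √((-4)² + 2²) = √(16 + 4) = √20 ≈ 4.4721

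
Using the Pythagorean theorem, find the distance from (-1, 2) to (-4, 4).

√(Σ(x_i - y_i)²) = √((-1 - (-4))² + (2 - 4)²)
= √(3² + (-2)²) = √(9 + 4) = √13 ≈ 3.6056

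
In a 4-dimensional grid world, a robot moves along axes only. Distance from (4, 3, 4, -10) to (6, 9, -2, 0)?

Σ|x_i - y_i| = |4 - 6| + |3 - 9| + |4 - (-2)| + |-10 - 0| = 2 + 6 + 6 + 10 = 24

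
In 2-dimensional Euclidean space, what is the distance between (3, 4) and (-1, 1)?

√(Σ(x_i - y_i)²) = √((3 - (-1))² + (4 - 1)²)
= √(4² + 3²) = √(16 + 9) = √25 = 5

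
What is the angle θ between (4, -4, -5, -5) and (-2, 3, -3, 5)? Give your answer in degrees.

With u = (4, -4, -5, -5), v = (-2, 3, -3, 5):
u·v = 4·(-2) + (-4)·3 + (-5)·(-3) + (-5)·5 = (-8) + (-12) + 15 + (-25) = -30.
|u| = √(4² + (-4)² + (-5)² + (-5)²) = √82, |v| = √((-2)² + 3² + (-3)² + 5²) = √47, so |u||v| = √(82·47) = √3854.
cos θ = (u·v)/(|u||v|) = -30/√3854 ≈ -0.483243
θ = arccos(-0.483243) ≈ 118.9°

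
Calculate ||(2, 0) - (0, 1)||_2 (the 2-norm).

(Σ|x_i - y_i|^2)^(1/2) = (|2 - 0|^2 + |0 - 1|^2)^(1/2)
= (2^2 + 1^2)^(1/2) = (4 + 1)^(1/2) = (5)^(1/2) ≈ 2.2361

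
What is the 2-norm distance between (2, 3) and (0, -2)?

(Σ|x_i - y_i|^2)^(1/2) = (|2 - 0|^2 + |3 - (-2)|^2)^(1/2)
= (2^2 + 5^2)^(1/2) = (4 + 25)^(1/2) = (29)^(1/2) ≈ 5.3852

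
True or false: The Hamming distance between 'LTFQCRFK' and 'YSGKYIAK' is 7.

Differing positions: 1, 2, 3, 4, 5, 6, 7. Hamming distance = 7, so the claim is true.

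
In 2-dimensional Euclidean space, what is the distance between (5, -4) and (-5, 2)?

√(Σ(x_i - y_i)²) = √((5 - (-5))² + (-4 - 2)²)
= √(10² + (-6)²) = √(100 + 36) = √136 ≈ 11.6619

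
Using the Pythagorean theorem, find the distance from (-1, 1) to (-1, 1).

√(Σ(x_i - y_i)²) = √((-1 - (-1))² + (1 - 1)²)
= √(0² + 0²) = √(0 + 0) = √0 = 0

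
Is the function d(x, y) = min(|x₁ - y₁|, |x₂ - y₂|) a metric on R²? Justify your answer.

No. d fails identity of indiscernibles: take x = (1, 0) and y = (1, 9). Then d(x,y) = min(|1 - 1|, |0 - 9|) = min(0, 9) = 0, yet x ≠ y.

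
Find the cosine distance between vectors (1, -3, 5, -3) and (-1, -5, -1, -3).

With u = (1, -3, 5, -3), v = (-1, -5, -1, -3):
u·v = 1·(-1) + (-3)·(-5) + 5·(-1) + (-3)·(-3) = (-1) + 15 + (-5) + 9 = 18.
|u| = √(1² + (-3)² + 5² + (-3)²) = √44, |v| = √((-1)² + (-5)² + (-1)² + (-3)²) = √36, so |u||v| = √(44·36) = √1584.
cos θ = (u·v)/(|u||v|) = 18/√1584 ≈ 0.4523
Cosine distance = 1 - cos θ ≈ 1 - 0.4523 = 0.5477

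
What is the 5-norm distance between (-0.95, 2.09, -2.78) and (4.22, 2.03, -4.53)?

(Σ|x_i - y_i|^5)^(1/5) = (|-0.95 - 4.22|^5 + |2.09 - 2.03|^5 + |-2.78 - (-4.53)|^5)^(1/5)
= (5.17^5 + 0.06^5 + 1.75^5)^(1/5) ≈ (3693.6243 + 0 + 16.4131)^(1/5) = (3710.0374)^(1/5) ≈ 5.1746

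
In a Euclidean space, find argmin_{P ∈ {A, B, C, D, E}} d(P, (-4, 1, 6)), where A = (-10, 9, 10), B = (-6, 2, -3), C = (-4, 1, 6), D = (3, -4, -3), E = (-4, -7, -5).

Distances: d(A) ≈ 10.7703, d(B) ≈ 9.2736, d(C) = 0, d(D) ≈ 12.4499, d(E) ≈ 13.6015. Nearest: C = (-4, 1, 6) with distance 0.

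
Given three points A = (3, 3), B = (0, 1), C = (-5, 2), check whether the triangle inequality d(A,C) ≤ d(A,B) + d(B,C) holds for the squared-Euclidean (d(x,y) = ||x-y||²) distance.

d(A,B) = 3² + 2² = 13, d(B,C) = 5² + 1² = 26, d(A,C) = 8² + 1² = 65.
d(A,C) = 65 > 13 + 26 = 39. Triangle inequality is VIOLATED. (Squared-Euclidean is not a metric — this is a counterexample.)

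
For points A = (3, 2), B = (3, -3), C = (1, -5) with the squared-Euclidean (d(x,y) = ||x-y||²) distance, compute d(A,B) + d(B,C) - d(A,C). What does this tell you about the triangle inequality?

d(A,B) = 0² + 5² = 25, d(B,C) = 2² + 2² = 8, d(A,C) = 2² + 7² = 53.
d(A,B) + d(B,C) - d(A,C) = 25 + 8 - 53 = 33 - 53 = -20. This is < 0, so the triangle inequality FAILS for these points (squared-Euclidean is not a metric).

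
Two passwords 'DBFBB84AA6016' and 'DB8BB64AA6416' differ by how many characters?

Differing positions: 3, 6, 11. Hamming distance = 3.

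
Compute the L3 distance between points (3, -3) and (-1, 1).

(Σ|x_i - y_i|^3)^(1/3) = (|3 - (-1)|^3 + |-3 - 1|^3)^(1/3)
= (4^3 + 4^3)^(1/3) = (64 + 64)^(1/3) = (128)^(1/3) ≈ 5.0397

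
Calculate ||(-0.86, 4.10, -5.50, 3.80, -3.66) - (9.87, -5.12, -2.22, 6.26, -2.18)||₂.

√(Σ(x_i - y_i)²) = √((-0.86 - 9.87)² + (4.1 - (-5.12))² + (-5.5 - (-2.22))² + (3.8 - 6.26)² + (-3.66 - (-2.18))²)
= √((-10.73)² + 9.22² + (-3.28)² + (-2.46)² + (-1.48)²) = √(115.1329 + 85.0084 + 10.7584 + 6.0516 + 2.1904) = √219.1417 ≈ 14.8034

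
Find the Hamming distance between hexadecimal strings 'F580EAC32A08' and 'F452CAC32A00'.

Differing positions: 2, 3, 4, 5, 12. Hamming distance = 5.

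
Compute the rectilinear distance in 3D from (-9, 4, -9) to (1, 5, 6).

Σ|x_i - y_i| = |-9 - 1| + |4 - 5| + |-9 - 6| = 10 + 1 + 15 = 26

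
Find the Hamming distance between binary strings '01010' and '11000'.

Differing positions: 1, 4. Hamming distance = 2.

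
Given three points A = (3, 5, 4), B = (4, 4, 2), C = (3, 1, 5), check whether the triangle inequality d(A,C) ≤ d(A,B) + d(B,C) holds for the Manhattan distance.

d(A,B) = 1 + 1 + 2 = 4, d(B,C) = 1 + 3 + 3 = 7, d(A,C) = 0 + 4 + 1 = 5.
d(A,C) = 5 ≤ 4 + 7 = 11. Triangle inequality is satisfied.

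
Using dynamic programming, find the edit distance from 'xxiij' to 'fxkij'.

Let D[i][j] be the edit distance between the first i characters of 'xxiij' and the first j characters of 'fxkij', with D[i][0] = i, D[0][j] = j, and D[i][j] = D[i-1][j-1] if the characters match, else 1 + min(D[i-1][j], D[i][j-1], D[i-1][j-1]). Filling the table (rows: prefixes of 'xxiij', columns: prefixes of 'fxkij'):
     ε  f  x  k  i  j
  ε  0  1  2  3  4  5
  x  1  1  1  2  3  4
  x  2  2  1  2  3  4
  i  3  3  2  2  2  3
  i  4  4  3  3  2  3
  j  5  5  4  4  3  2
The bottom-right entry gives D[5][5] = 2, so no sequence of fewer than 2 edits works. Backtracking through the table gives one optimal edit sequence (2 edits):
  xxiij → fxiij (sub x→f @1)
  fxiij → fxkij (sub i→k @3)
Edit distance = 2.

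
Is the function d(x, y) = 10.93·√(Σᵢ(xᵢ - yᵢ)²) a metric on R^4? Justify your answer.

Yes. The L2 (Euclidean) norm induces a metric on R^4, and multiplying a metric by a positive constant 10.93 > 0 preserves all four axioms: non-negativity (10.93·||x-y|| ≥ 0), identity (10.93·||x-y|| = 0 ⟺ ||x-y|| = 0 ⟺ x = y), symmetry (||x-y|| = ||y-x||), and the triangle inequality (10.93·||x-z|| ≤ 10.93·||x-y|| + 10.93·||y-z||). So d is a metric.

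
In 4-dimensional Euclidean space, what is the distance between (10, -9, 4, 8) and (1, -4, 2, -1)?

√(Σ(x_i - y_i)²) = √((10 - 1)² + (-9 - (-4))² + (4 - 2)² + (8 - (-1))²)
= √(9² + (-5)² + 2² + 9²) = √(81 + 25 + 4 + 81) = √191 ≈ 13.8203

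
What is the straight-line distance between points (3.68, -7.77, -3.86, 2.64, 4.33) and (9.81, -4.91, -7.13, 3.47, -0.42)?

√(Σ(x_i - y_i)²) = √((3.68 - 9.81)² + (-7.77 - (-4.91))² + (-3.86 - (-7.13))² + (2.64 - 3.47)² + (4.33 - (-0.42))²)
= √((-6.13)² + (-2.86)² + 3.27² + (-0.83)² + 4.75²) = √(37.5769 + 8.1796 + 10.6929 + 0.6889 + 22.5625) = √79.7008 ≈ 8.9275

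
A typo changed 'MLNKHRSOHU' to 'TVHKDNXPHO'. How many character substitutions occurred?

Differing positions: 1, 2, 3, 5, 6, 7, 8, 10. Hamming distance = 8.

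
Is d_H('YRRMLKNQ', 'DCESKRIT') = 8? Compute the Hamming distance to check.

Differing positions: 1, 2, 3, 4, 5, 6, 7, 8. Hamming distance = 8, so the claim is true.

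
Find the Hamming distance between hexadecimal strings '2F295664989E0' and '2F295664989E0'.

Differing positions: none. Hamming distance = 0.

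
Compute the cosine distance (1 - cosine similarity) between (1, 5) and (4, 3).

With u = (1, 5), v = (4, 3):
u·v = 1·4 + 5·3 = 4 + 15 = 19.
|u| = √(1² + 5²) = √26, |v| = √(4² + 3²) = √25, so |u||v| = √(26·25) = √650.
cos θ = (u·v)/(|u||v|) = 19/√650 ≈ 0.7452
Cosine distance = 1 - cos θ ≈ 1 - 0.7452 = 0.2548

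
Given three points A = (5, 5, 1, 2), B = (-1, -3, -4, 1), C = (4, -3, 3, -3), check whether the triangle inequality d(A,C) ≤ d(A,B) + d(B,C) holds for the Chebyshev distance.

d(A,B) = max(6, 8, 5, 1) = 8, d(B,C) = max(5, 0, 7, 4) = 7, d(A,C) = max(1, 8, 2, 5) = 8.
d(A,C) = 8 ≤ 8 + 7 = 15. Triangle inequality is satisfied.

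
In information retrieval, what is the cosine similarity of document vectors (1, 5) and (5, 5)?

With u = (1, 5), v = (5, 5):
u·v = 1·5 + 5·5 = 5 + 25 = 30.
|u| = √(1² + 5²) = √26, |v| = √(5² + 5²) = √50, so |u||v| = √(26·50) = √1300.
cos θ = (u·v)/(|u||v|) = 30/√1300 ≈ 0.8321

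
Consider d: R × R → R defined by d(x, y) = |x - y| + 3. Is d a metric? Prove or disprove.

No. d fails identity of indiscernibles (specifically d(x,x) = 0): d(-5, -5) = |-5 - (-5)| + 3 = 0 + 3 = 3 ≠ 0.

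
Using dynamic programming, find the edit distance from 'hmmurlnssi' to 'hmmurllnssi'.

Let D[i][j] be the edit distance between the first i characters of 'hmmurlnssi' and the first j characters of 'hmmurllnssi', with D[i][0] = i, D[0][j] = j, and D[i][j] = D[i-1][j-1] if the characters match, else 1 + min(D[i-1][j], D[i][j-1], D[i-1][j-1]). Filling the table (rows: prefixes of 'hmmurlnssi', columns: prefixes of 'hmmurllnssi'):
     ε  h  m  m  u  r  l  l  n  s  s  i
  ε  0  1  2  3  4  5  6  7  8  9 10 11
  h  1  0  1  2  3  4  5  6  7  8  9 10
  m  2  1  0  1  2  3  4  5  6  7  8  9
  m  3  2  1  0  1  2  3  4  5  6  7  8
  u  4  3  2  1  0  1  2  3  4  5  6  7
  r  5  4  3  2  1  0  1  2  3  4  5  6
  l  6  5  4  3  2  1  0  1  2  3  4  5
  n  7  6  5  4  3  2  1  1  1  2  3  4
  s  8  7  6  5  4  3  2  2  2  1  2  3
  s  9  8  7  6  5  4  3  3  3  2  1  2
  i 10  9  8  7  6  5  4  4  4  3  2  1
The bottom-right entry gives D[10][11] = 1, so no sequence of fewer than 1 edit works. Backtracking through the table gives one optimal edit sequence (1 edit):
  hmmurlnssi → hmmurllnssi (ins l @6)
Edit distance = 1.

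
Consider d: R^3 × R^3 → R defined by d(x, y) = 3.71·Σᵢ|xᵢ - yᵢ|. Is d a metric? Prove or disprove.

Yes. The L1 (Manhattan) norm induces a metric on R^3, and multiplying a metric by a positive constant 3.71 > 0 preserves all four axioms: non-negativity (3.71·||x-y|| ≥ 0), identity (3.71·||x-y|| = 0 ⟺ ||x-y|| = 0 ⟺ x = y), symmetry (||x-y|| = ||y-x||), and the triangle inequality (3.71·||x-z|| ≤ 3.71·||x-y|| + 3.71·||y-z||). So d is a metric.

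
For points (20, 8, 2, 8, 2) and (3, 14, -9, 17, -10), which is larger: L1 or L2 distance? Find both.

L1 = |20 - 3| + |8 - 14| + |2 - (-9)| + |8 - 17| + |2 - (-10)| = 17 + 6 + 11 + 9 + 12 = 55
L2 = √(17² + 6² + 11² + 9² + 12²) = √671 ≈ 25.9037
L1 ≥ L2 always (equality iff movement is along one axis); L1 > L2 here.
Ratio L1/L2 = 55/√671 ≈ 2.1233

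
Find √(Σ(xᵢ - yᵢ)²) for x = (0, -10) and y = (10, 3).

√(Σ(x_i - y_i)²) = √((0 - 10)² + (-10 - 3)²)
= √((-10)² + (-13)²) = √(100 + 169) = √269 ≈ 16.4012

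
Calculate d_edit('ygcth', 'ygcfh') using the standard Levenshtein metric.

Let D[i][j] be the edit distance between the first i characters of 'ygcth' and the first j characters of 'ygcfh', with D[i][0] = i, D[0][j] = j, and D[i][j] = D[i-1][j-1] if the characters match, else 1 + min(D[i-1][j], D[i][j-1], D[i-1][j-1]). Filling the table (rows: prefixes of 'ygcth', columns: prefixes of 'ygcfh'):
     ε  y  g  c  f  h
  ε  0  1  2  3  4  5
  y  1  0  1  2  3  4
  g  2  1  0  1  2  3
  c  3  2  1  0  1  2
  t  4  3  2  1  1  2
  h  5  4  3  2  2  1
The bottom-right entry gives D[5][5] = 1, so no sequence of fewer than 1 edit works. Backtracking through the table gives one optimal edit sequence (1 edit):
  ygcth → ygcfh (sub t→f @4)
Edit distance = 1.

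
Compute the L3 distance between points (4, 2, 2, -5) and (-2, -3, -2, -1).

(Σ|x_i - y_i|^3)^(1/3) = (|4 - (-2)|^3 + |2 - (-3)|^3 + |2 - (-2)|^3 + |-5 - (-1)|^3)^(1/3)
= (6^3 + 5^3 + 4^3 + 4^3)^(1/3) = (216 + 125 + 64 + 64)^(1/3) = (469)^(1/3) ≈ 7.7695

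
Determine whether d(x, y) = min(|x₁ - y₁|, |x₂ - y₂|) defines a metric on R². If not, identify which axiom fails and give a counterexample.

No. d fails identity of indiscernibles: take x = (4, 0) and y = (4, 1). Then d(x,y) = min(|4 - 4|, |0 - 1|) = min(0, 1) = 0, yet x ≠ y.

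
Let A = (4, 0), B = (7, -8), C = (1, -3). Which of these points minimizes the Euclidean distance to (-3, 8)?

Distances: d(A) ≈ 10.6301, d(B) ≈ 18.868, d(C) ≈ 11.7047. Nearest: A = (4, 0) with distance 10.6301.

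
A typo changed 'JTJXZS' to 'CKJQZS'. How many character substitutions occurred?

Differing positions: 1, 2, 4. Hamming distance = 3.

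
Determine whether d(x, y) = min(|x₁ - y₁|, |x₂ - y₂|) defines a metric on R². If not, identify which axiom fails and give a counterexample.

No. d fails identity of indiscernibles: take x = (-1, 0) and y = (-1, 4). Then d(x,y) = min(|-1 - (-1)|, |0 - 4|) = min(0, 4) = 0, yet x ≠ y.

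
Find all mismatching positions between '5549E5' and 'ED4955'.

Differing positions: 1, 2, 5. Hamming distance = 3.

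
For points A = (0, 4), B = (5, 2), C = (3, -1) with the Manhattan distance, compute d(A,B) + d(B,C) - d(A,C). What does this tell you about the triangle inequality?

d(A,B) = 5 + 2 = 7, d(B,C) = 2 + 3 = 5, d(A,C) = 3 + 5 = 8.
d(A,B) + d(B,C) - d(A,C) = 7 + 5 - 8 = 12 - 8 = 4. This is ≥ 0, so the triangle inequality holds for these points.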